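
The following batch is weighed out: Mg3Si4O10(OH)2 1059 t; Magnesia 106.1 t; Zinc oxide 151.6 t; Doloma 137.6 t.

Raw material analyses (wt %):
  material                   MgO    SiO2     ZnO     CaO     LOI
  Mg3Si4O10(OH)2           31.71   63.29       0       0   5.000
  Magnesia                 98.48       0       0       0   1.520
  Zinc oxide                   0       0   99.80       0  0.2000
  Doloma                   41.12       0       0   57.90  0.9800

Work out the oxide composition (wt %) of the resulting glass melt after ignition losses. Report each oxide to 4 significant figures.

Glass mass = 1398 t (batch 1454 − LOI 56.21).
Composition: MgO 35.54%, SiO2 47.94%, ZnO 10.82%, CaO 5.699%

Full precision is carried at all times; mid-chain values appear rounded to four significant digits between the steps — each reported figure sees exactly one rounding; all derived quantities, which include net glass mass, yield, LOI, the four compositions, totals, are recomputed in full float precision, as given in problem or answer, using the weight values on 1398 t of glass.
Oxide-by-oxide delivered mass:
  MgO: 1059·0.3171 + 106.1·0.9848 + 137.6·0.4112 = 496.9 t
  SiO2: 1059·0.6329 = 670.2 t
  ZnO: 151.6·0.9980 = 151.3 t
  CaO: 137.6·0.5790 = 79.67 t
LOI: 1059·0.05000 + 106.1·0.01520 + 151.6·0.002000 + 137.6·0.009800 = 56.21 t
Net of LOI, the glass mass = 1454 − 56.21 = 1398 t (consistent with Σ oxide mass)
wt % = oxide mass / glass mass × 100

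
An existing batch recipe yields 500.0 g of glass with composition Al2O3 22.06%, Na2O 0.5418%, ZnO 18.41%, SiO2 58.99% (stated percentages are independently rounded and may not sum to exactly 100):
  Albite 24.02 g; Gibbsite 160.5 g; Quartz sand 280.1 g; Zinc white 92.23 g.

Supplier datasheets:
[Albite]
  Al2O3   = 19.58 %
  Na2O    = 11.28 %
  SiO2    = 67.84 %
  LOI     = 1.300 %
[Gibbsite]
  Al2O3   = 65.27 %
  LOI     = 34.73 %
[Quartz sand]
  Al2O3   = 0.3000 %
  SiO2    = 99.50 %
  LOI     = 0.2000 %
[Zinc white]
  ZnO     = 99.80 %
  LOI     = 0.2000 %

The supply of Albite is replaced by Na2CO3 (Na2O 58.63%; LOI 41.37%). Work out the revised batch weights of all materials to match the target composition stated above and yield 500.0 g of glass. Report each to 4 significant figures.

Each numeric step carries full precision through the solve; rounding to four significant digits applies to each intermediate as shown. A single rounding finalizes each reported value — the derived quantities are computed in exact precision (LOI, yield, the totals, glass mass, the four compositions) using the weight values on 500.0 g of glass as quoted within the question or the answer.
Target masses of each oxide per 500.0 g glass:
  Al2O3: 22.06% × 500.0 = 110.3 g
  Na2O: 0.5418% × 500.0 = 2.709 g
  ZnO: 18.41% × 500.0 = 92.05 g
  SiO2: 58.99% × 500.0 = 295.0 g
Oxide-by-oxide audit with the batch weights as given, for the quoted basis mass (each sum matches its target mass net of answer rounding effects):
  Al2O3: 167.6·0.6527 + 296.4·0.003000 = 110.3 g (target 110.3 g)
  Na2O: 4.621·0.5863 = 2.709 g (target 2.709 g)
  ZnO: 92.23·0.9980 = 92.05 g (target 92.05 g)
  SiO2: 296.4·0.9950 = 294.9 g (target 295.0 g)
Glass mass check: total charge less LOI = 500.0 g (the Σ of target masses is 500.0 g; with the basis standing at 500.0 g — any gap is answer rounding).
Total batch = Σ batch = 560.9 g; loss to ignition Σ batch·LOI = 60.90 g; yield, glass over the total, = 89.14%.

Revised batch per 500.0 g glass:
  Na2CO3: 4.621 g
  Gibbsite: 167.6 g
  Quartz sand: 296.4 g
  Zinc white: 92.23 g
Total batch = 560.9 g; LOI loss = 60.90 g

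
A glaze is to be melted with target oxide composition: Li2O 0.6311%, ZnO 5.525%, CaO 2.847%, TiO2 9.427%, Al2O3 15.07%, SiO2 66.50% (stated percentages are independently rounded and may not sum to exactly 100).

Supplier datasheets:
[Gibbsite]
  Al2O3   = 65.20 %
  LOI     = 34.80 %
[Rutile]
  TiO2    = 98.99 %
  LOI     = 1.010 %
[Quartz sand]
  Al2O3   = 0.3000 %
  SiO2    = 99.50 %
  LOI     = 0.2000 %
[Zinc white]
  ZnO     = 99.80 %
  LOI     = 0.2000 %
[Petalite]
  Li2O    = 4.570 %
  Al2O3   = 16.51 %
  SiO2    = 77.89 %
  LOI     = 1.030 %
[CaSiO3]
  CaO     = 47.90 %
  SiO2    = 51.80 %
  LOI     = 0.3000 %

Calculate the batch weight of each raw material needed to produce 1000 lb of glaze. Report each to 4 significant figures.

Batch per 1000 lb glaze:
  Gibbsite: 193.7 lb
  Rutile: 95.23 lb
  Quartz sand: 529.3 lb
  Zinc white: 55.36 lb
  Petalite: 138.1 lb
  CaSiO3: 59.44 lb
Total batch = 1071 lb; LOI loss = 71.14 lb; yield = 93.36%

Rounding to 4 significant figures governs each mid-chain value as printed. The working math runs at full float precision at every stage; every reported figure is rounded just once; the derived quantities, which include the yield, LOI, net glass mass, six oxide percentages, totals, are computed at exact precision, as they appear in the problem or the answer, from the batch weights on 1000 lb of glass.
Oxide mass targets, per 1000 lb glaze:
  Li2O: 0.6311% × 1000 = 6.311 lb
  ZnO: 5.525% × 1000 = 55.25 lb
  CaO: 2.847% × 1000 = 28.47 lb
  TiO2: 9.427% × 1000 = 94.27 lb
  Al2O3: 15.07% × 1000 = 150.7 lb
  SiO2: 66.50% × 1000 = 665.0 lb
Oxide-by-oxide audit using the reported weights, at the basis given (every target is met by its sum modulo rounding of the values):
  Li2O: 138.1·0.04570 = 6.311 lb (target 6.311 lb)
  ZnO: 55.36·0.9980 = 55.25 lb (target 55.25 lb)
  CaO: 59.44·0.4790 = 28.47 lb (target 28.47 lb)
  TiO2: 95.23·0.9899 = 94.27 lb (target 94.27 lb)
  Al2O3: 193.7·0.6520 + 529.3·0.003000 + 138.1·0.1651 = 150.7 lb (target 150.7 lb)
  SiO2: 529.3·0.9950 + 138.1·0.7789 + 59.44·0.5180 = 665.0 lb (target 665.0 lb)
Auditing the glass mass value: total batch − LOI = 1000 lb (oxide target masses add up to 1000 lb; basis as stated: 1000 lb — rounding explains the deltas).
Batch total: Σ batch = 1071 lb; ignition loss, Σ(batch × LOI) = 71.14 lb; yield: glass divided by total = 93.36%.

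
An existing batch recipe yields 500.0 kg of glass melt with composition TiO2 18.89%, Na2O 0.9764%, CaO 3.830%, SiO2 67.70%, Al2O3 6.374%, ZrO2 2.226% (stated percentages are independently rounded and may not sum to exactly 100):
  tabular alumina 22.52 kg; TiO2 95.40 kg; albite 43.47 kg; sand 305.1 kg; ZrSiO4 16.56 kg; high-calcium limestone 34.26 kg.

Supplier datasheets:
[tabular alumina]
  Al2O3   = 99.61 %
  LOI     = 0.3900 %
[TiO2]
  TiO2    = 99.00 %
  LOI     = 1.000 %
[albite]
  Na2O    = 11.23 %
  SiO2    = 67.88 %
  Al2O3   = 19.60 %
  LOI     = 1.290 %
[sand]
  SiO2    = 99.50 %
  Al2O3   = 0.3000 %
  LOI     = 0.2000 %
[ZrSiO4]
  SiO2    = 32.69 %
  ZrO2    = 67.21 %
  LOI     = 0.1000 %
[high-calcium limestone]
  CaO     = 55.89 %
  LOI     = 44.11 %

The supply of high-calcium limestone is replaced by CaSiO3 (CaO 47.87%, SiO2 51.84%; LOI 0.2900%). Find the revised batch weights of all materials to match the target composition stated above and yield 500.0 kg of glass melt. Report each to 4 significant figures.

Revised batch per 500.0 kg glass melt:
  tabular alumina: 22.58 kg
  TiO2: 95.40 kg
  albite: 43.47 kg
  sand: 284.3 kg
  ZrSiO4: 16.56 kg
  CaSiO3: 40.00 kg
Total batch = 502.3 kg; LOI loss = 2.304 kg

Values along the way are displayed rounded to 4 significant figures within the worked lines — the whole derivation carries exact precision in all steps; every reported number takes exactly one rounding. All derived quantities are rebuilt in full float precision (the totals, yield, LOI, six oxide percentages, glass mass) using the weight values per 500.0 kg of glass exactly as shown in question or answer.
The oxide mass targets at 500.0 kg glass melt:
  TiO2: 18.89% × 500.0 = 94.45 kg
  Na2O: 0.9764% × 500.0 = 4.882 kg
  CaO: 3.830% × 500.0 = 19.15 kg
  SiO2: 67.70% × 500.0 = 338.5 kg
  Al2O3: 6.374% × 500.0 = 31.87 kg
  ZrO2: 2.226% × 500.0 = 11.13 kg
A balance pass over the oxides, on the weights just shown, under the basis named above (sum by sum, the targets are met exact up to rounding of places):
  TiO2: 95.40·0.9900 = 94.45 kg (target 94.45 kg)
  Na2O: 43.47·0.1123 = 4.882 kg (target 4.882 kg)
  CaO: 40.00·0.4787 = 19.15 kg (target 19.15 kg)
  SiO2: 43.47·0.6788 + 284.3·0.9950 + 16.56·0.3269 + 40.00·0.5184 = 338.5 kg (target 338.5 kg)
  Al2O3: 22.58·0.9961 + 43.47·0.1960 + 284.3·0.003000 = 31.86 kg (target 31.87 kg)
  ZrO2: 16.56·0.6721 = 11.13 kg (target 11.13 kg)
Glass-mass closure: total charge less LOI = 500.0 kg (oxide target masses add up to 500.0 kg; with the basis standing at 500.0 kg — deltas are rounding alone).
Adding the batch up: Σ batch = 502.3 kg; Σ batch·LOI gives LOI loss = 2.304 kg; the yield ratio, glass ÷ batch: 99.54%.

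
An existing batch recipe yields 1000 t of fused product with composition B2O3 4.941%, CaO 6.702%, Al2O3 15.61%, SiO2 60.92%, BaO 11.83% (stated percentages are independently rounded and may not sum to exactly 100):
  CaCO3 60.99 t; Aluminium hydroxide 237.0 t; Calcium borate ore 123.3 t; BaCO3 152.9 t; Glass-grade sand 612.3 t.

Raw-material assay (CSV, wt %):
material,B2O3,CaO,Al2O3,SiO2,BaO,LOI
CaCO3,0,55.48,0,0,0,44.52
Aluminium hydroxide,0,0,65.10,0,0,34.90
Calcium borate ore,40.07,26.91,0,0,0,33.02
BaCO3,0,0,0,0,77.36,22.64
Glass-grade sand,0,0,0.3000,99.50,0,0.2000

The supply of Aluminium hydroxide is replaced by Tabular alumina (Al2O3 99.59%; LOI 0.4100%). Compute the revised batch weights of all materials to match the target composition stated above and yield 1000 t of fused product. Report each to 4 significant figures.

Mid-chain values appear rounded to 4 significant digits when written out — full precision is carried from first step to last. A single rounding finalizes every reported result; derived quantities (LOI, totals, the five compositions, net glass mass, yield) are computed in full float precision from the weighed amounts at 1000 t of glass exactly as printed in problem or answer.
Oxide mass targets, per 1000 t fused product:
  B2O3: 4.941% × 1000 = 49.41 t
  CaO: 6.702% × 1000 = 67.02 t
  Al2O3: 15.61% × 1000 = 156.1 t
  SiO2: 60.92% × 1000 = 609.2 t
  BaO: 11.83% × 1000 = 118.3 t
Per-oxide balance check with the batch weights as given, per the basis as stated (target by target, the sums agree inside rounding margins):
  B2O3: 123.3·0.4007 = 49.41 t (target 49.41 t)
  CaO: 60.99·0.5548 + 123.3·0.2691 = 67.02 t (target 67.02 t)
  Al2O3: 154.9·0.9959 + 612.3·0.003000 = 156.1 t (target 156.1 t)
  SiO2: 612.3·0.9950 = 609.2 t (target 609.2 t)
  BaO: 152.9·0.7736 = 118.3 t (target 118.3 t)
Mass balance on the glass: total charge less LOI = 1000 t (the Σ of target masses is 1000 t; against the stated basis, 1000 t — differing by rounding only).
Batch grand total — Σ batch = 1104 t; ignition loss, Σ(batch × LOI) = 104.3 t; glass ÷ batch gives a yield of 90.55%.

Revised batch per 1000 t fused product:
  CaCO3: 60.99 t
  Tabular alumina: 154.9 t
  Calcium borate ore: 123.3 t
  BaCO3: 152.9 t
  Glass-grade sand: 612.3 t
Total batch = 1104 t; LOI loss = 104.3 t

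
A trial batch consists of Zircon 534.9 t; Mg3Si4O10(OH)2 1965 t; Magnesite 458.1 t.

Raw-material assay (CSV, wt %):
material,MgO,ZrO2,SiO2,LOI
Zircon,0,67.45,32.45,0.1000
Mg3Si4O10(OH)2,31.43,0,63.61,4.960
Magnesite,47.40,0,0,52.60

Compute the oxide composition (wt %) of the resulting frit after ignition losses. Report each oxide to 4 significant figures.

Glass mass = 2619 t (batch 2958 − LOI 339.0).
Composition: MgO 31.87%, ZrO2 13.78%, SiO2 54.35%

Intermediates appear, rounded to 4 significant digits, as written. Full float precision is held at each step; each reported figure sees exactly one rounding; the derived quantities, including three oxide percentages, glass mass, totals, ignition loss, the yield, are re-derived starting from the weights for 2619 t of glass in full precision exactly as shown in either problem or answer.
Per-oxide mass from batch:
  MgO: 1965·0.3143 + 458.1·0.4740 = 834.7 t
  ZrO2: 534.9·0.6745 = 360.8 t
  SiO2: 534.9·0.3245 + 1965·0.6361 = 1424 t
LOI: 534.9·0.001000 + 1965·0.04960 + 458.1·0.5260 = 339.0 t
batch − LOI leaves glass = 2958 − 339.0 = 2619 t (equal to the oxide-mass sum)
percent by weight: oxide/glass ×100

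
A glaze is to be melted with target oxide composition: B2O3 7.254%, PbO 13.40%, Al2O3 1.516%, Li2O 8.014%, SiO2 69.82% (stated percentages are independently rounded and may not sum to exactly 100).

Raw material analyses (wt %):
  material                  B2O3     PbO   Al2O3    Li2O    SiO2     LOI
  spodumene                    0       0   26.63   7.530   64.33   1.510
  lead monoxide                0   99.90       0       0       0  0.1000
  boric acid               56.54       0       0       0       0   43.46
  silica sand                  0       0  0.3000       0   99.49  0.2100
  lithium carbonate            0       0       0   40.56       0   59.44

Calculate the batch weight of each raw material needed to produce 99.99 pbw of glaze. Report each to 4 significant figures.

Values along the way appear (rounded to four significant figures) between the steps; the whole derivation holds full float precision from first step to last — every reported result includes exactly one rounding; all derived quantities (totals, five oxide percentages, LOI, yield, glass mass) are recomputed from the weighed amounts at 99.99 pbw of glass at exact precision precisely as stated by the problem or the answer.
Oxide mass targets, per 99.99 pbw glaze:
  B2O3: 7.254% × 99.99 = 7.253 pbw
  PbO: 13.40% × 99.99 = 13.40 pbw
  Al2O3: 1.516% × 99.99 = 1.516 pbw
  Li2O: 8.014% × 99.99 = 8.013 pbw
  SiO2: 69.82% × 99.99 = 69.81 pbw
Per-oxide balance check with the batch weights as given, under the basis named above (delivered sums recover each target once rounding is allowed for):
  B2O3: 12.83·0.5654 = 7.254 pbw (target 7.253 pbw)
  PbO: 13.41·0.9990 = 13.40 pbw (target 13.40 pbw)
  Al2O3: 4.938·0.2663 + 66.98·0.003000 = 1.516 pbw (target 1.516 pbw)
  Li2O: 4.938·0.07530 + 18.84·0.4056 = 8.013 pbw (target 8.013 pbw)
  SiO2: 4.938·0.6433 + 66.98·0.9949 = 69.82 pbw (target 69.81 pbw)
Mass balance on the glass: total charge less LOI = 99.99 pbw (the Σ of target masses is 99.99 pbw; against the stated basis, 99.99 pbw — any gap is answer rounding).
Adding the batch up: Σ batch = 117.0 pbw; LOI loss = Σ batch·LOI = 17.00 pbw; yield, glass over the total, = 85.47%.

Batch per 99.99 pbw glaze:
  spodumene: 4.938 pbw
  lead monoxide: 13.41 pbw
  boric acid: 12.83 pbw
  silica sand: 66.98 pbw
  lithium carbonate: 18.84 pbw
Total batch = 117.0 pbw; LOI loss = 17.00 pbw; yield = 85.47%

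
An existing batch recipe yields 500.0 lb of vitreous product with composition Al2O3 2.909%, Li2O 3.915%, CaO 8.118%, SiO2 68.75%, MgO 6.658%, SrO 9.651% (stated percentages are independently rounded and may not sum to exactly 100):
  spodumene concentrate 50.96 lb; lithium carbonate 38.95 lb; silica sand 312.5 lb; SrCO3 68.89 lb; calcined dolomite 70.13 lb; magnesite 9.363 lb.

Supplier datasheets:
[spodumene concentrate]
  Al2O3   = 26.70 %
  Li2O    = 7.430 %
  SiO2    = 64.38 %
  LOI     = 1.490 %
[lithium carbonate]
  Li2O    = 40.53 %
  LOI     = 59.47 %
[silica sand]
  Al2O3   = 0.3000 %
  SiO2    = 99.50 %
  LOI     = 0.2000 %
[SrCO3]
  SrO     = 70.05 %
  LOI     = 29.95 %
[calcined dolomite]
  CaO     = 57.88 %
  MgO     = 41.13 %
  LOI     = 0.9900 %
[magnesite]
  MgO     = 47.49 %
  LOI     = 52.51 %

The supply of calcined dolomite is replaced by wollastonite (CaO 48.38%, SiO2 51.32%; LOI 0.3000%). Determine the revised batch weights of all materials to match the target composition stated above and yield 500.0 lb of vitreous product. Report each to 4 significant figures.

The intermediate values are printed rounded off to 4 significant digits in the working. All internal work keeps full precision at all times. A single rounding produces each reported result. The derived quantities (glass mass, yield, the totals, LOI, six oxide percentages) are computed using the weight values per 500.0 lb of glass at exact precision as given in the problem or answer text.
Oxide-by-oxide targets in 500.0 lb vitreous product:
  Al2O3: 2.909% × 500.0 = 14.54 lb
  Li2O: 3.915% × 500.0 = 19.58 lb
  CaO: 8.118% × 500.0 = 40.59 lb
  SiO2: 68.75% × 500.0 = 343.8 lb
  MgO: 6.658% × 500.0 = 33.29 lb
  SrO: 9.651% × 500.0 = 48.26 lb
Balance tally, oxide-wise, with the batch weights as given, on the stated basis (each sum matches its target mass up to rounding of the answer):
  Al2O3: 51.45·0.2670 + 268.9·0.003000 = 14.54 lb (target 14.54 lb)
  Li2O: 51.45·0.07430 + 38.86·0.4053 = 19.57 lb (target 19.58 lb)
  CaO: 83.90·0.4838 = 40.59 lb (target 40.59 lb)
  SiO2: 51.45·0.6438 + 268.9·0.9950 + 83.90·0.5132 = 343.7 lb (target 343.8 lb)
  MgO: 70.10·0.4749 = 33.29 lb (target 33.29 lb)
  SrO: 68.89·0.7005 = 48.26 lb (target 48.26 lb)
Glass-mass sanity pass: total batch − LOI = 500.0 lb (the Σ of target masses is 500.0 lb; stated basis 500.0 lb — gaps are rounding artifacts).
Total batch = Σ batch = 582.1 lb; LOI loss = Σ batch·LOI = 82.11 lb; the yield ratio, glass ÷ batch: 85.89%.

Revised batch per 500.0 lb vitreous product:
  spodumene concentrate: 51.45 lb
  lithium carbonate: 38.86 lb
  silica sand: 268.9 lb
  SrCO3: 68.89 lb
  wollastonite: 83.90 lb
  magnesite: 70.10 lb
Total batch = 582.1 lb; LOI loss = 82.11 lb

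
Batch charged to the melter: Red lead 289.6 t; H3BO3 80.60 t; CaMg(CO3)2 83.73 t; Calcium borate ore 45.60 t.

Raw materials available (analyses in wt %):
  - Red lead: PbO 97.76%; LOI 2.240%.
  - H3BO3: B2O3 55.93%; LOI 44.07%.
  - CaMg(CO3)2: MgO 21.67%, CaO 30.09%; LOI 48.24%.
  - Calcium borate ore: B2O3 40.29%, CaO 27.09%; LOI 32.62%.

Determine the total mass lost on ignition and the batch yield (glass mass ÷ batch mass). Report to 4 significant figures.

LOI loss = 97.27 t; glass = 402.3 t; yield = 80.53%

In-progress results are printed (rounded to four significant digits) on the page; every computation carries full float precision from start to finish. Each reported value is rounded just once — derived quantities, including the four compositions, yield, net glass mass, totals, LOI, are re-derived starting from the weights per 402.3 t of glass in full precision, as given in problem or answer.
LOI of each material in turn:
  Red lead: 289.6 × 0.02240 = 6.487 t
  H3BO3: 80.60 × 0.4407 = 35.52 t
  CaMg(CO3)2: 83.73 × 0.4824 = 40.39 t
  Calcium borate ore: 45.60 × 0.3262 = 14.87 t
Total LOI = 97.27 t
Glass = batch − LOI = 499.5 − 97.27 = 402.3 t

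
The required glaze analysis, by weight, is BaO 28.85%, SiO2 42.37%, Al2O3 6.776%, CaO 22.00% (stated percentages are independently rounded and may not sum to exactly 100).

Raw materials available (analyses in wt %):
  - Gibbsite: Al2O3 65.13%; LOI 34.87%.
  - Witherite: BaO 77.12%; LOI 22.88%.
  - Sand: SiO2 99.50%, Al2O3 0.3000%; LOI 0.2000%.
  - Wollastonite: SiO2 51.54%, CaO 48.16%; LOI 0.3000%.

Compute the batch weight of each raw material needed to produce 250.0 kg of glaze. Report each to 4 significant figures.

The whole derivation keeps full precision all the way through; working values are shown, rounded to 4 significant digits, in the working. A single rounding finalizes every reported result. All derived quantities, which include the totals, LOI, the four compositions, the yield, net glass mass, are carried in full float precision, as they appear in the question or the answer, from the weighed amounts on 250.0 kg of glass.
Target masses of each oxide per 250.0 kg glaze:
  BaO: 28.85% × 250.0 = 72.12 kg
  SiO2: 42.37% × 250.0 = 105.9 kg
  Al2O3: 6.776% × 250.0 = 16.94 kg
  CaO: 22.00% × 250.0 = 55.00 kg
Balance tally, oxide-wise, using the reported weights, at the basis given (target by target, the sums agree once rounding is allowed for):
  BaO: 93.52·0.7712 = 72.12 kg (target 72.12 kg)
  SiO2: 47.30·0.9950 + 114.2·0.5154 = 105.9 kg (target 105.9 kg)
  Al2O3: 25.79·0.6513 + 47.30·0.003000 = 16.94 kg (target 16.94 kg)
  CaO: 114.2·0.4816 = 55.00 kg (target 55.00 kg)
Glass-mass sanity pass: Σ batch − LOI loss = 250.0 kg (oxide target masses add up to 250.0 kg; the stated basis being 250.0 kg — a pure rounding effect).
Adding the batch up: Σ batch = 280.8 kg; the LOI term Σ batch·LOI equals 30.83 kg; as yield: glass ÷ batch → 89.02%.

Batch per 250.0 kg glaze:
  Gibbsite: 25.79 kg
  Witherite: 93.52 kg
  Sand: 47.30 kg
  Wollastonite: 114.2 kg
Total batch = 280.8 kg; LOI loss = 30.83 kg; yield = 89.02%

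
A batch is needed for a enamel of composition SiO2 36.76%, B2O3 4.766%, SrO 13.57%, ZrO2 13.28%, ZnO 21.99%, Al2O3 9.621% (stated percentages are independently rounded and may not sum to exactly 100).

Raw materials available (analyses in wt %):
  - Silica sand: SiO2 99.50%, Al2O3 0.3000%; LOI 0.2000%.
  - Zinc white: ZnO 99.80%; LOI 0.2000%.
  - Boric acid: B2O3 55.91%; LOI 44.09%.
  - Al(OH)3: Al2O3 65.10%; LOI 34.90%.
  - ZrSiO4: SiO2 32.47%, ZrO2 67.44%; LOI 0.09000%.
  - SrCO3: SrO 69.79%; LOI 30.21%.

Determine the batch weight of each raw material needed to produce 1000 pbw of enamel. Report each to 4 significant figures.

The intermediate values are rounded to four significant digits when displayed. All internal work carries exact precision at every stage; a single rounding produces each reported result. The derived quantities are computed using the weight values at 1000 pbw of glass at full float precision (the totals, the six compositions, yield, net glass mass, ignition loss) as given in the question or the answer.
Oxide-by-oxide targets in 1000 pbw enamel:
  SiO2: 36.76% × 1000 = 367.6 pbw
  B2O3: 4.766% × 1000 = 47.66 pbw
  SrO: 13.57% × 1000 = 135.7 pbw
  ZrO2: 13.28% × 1000 = 132.8 pbw
  ZnO: 21.99% × 1000 = 219.9 pbw
  Al2O3: 9.621% × 1000 = 96.21 pbw
A balance pass over the oxides, on the weights just shown, under the basis named above (summed amounts equal target values inside rounding margins):
  SiO2: 305.2·0.9950 + 196.9·0.3247 = 367.6 pbw (target 367.6 pbw)
  B2O3: 85.24·0.5591 = 47.66 pbw (target 47.66 pbw)
  SrO: 194.4·0.6979 = 135.7 pbw (target 135.7 pbw)
  ZrO2: 196.9·0.6744 = 132.8 pbw (target 132.8 pbw)
  ZnO: 220.3·0.9980 = 219.9 pbw (target 219.9 pbw)
  Al2O3: 305.2·0.003000 + 146.4·0.6510 = 96.22 pbw (target 96.21 pbw)
Glass mass check: Σ batch − LOI loss = 999.8 pbw (summing oxide targets gives 999.9 pbw; versus the stated basis of 1000 pbw — a pure rounding effect).
Batch total: Σ batch = 1148 pbw; Σ batch·LOI gives LOI loss = 148.6 pbw; yield, glass over the total, = 87.06%.

Batch per 1000 pbw enamel:
  Silica sand: 305.2 pbw
  Zinc white: 220.3 pbw
  Boric acid: 85.24 pbw
  Al(OH)3: 146.4 pbw
  ZrSiO4: 196.9 pbw
  SrCO3: 194.4 pbw
Total batch = 1148 pbw; LOI loss = 148.6 pbw; yield = 87.06%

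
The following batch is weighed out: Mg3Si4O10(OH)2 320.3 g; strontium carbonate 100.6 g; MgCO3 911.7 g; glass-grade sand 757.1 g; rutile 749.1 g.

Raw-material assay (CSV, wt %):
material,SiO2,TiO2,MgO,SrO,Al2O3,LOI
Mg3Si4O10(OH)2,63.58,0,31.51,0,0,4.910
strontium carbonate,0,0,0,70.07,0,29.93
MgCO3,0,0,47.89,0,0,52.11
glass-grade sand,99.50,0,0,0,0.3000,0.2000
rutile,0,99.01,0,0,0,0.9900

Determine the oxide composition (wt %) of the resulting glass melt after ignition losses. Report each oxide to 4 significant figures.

Working values are shown rounded to four significant digits across the worked steps; each numeric step holds full precision all the way through; every reported figure receives exactly one rounding — all derived quantities, including five oxide percentages, totals, net glass mass, LOI, the yield, are re-derived starting from the weights on 2309 g of glass at full float precision as they appear in the problem or the answer.
Oxide masses out of the charge:
  SiO2: 320.3·0.6358 + 757.1·0.9950 = 957.0 g
  TiO2: 749.1·0.9901 = 741.7 g
  MgO: 320.3·0.3151 + 911.7·0.4789 = 537.5 g
  SrO: 100.6·0.7007 = 70.49 g
  Al2O3: 757.1·0.003000 = 2.271 g
LOI: 320.3·0.04910 + 100.6·0.2993 + 911.7·0.5211 + 757.1·0.002000 + 749.1·0.009900 = 529.9 g
batch − LOI leaves glass = 2839 − 529.9 = 2309 g (consistent with Σ oxide mass)
percent share: oxide ÷ glass, ×100

Glass mass = 2309 g (batch 2839 − LOI 529.9).
Composition: SiO2 41.45%, TiO2 32.12%, MgO 23.28%, SrO 3.053%, Al2O3 0.09837%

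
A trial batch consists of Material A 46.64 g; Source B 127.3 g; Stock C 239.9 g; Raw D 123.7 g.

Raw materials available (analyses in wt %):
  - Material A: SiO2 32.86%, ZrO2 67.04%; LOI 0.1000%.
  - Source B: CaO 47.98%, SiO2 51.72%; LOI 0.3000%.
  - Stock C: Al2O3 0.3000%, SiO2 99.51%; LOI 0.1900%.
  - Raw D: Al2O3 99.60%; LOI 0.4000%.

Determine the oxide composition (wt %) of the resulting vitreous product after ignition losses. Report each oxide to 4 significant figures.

Glass mass = 536.2 g (batch 537.5 − LOI 1.379).
Composition: CaO 11.39%, Al2O3 23.11%, SiO2 59.66%, ZrO2 5.832%

In-progress results are rounded to four significant figures when quoted — each numeric step holds full float precision at all times — each reported figure is rounded a single time. Derived quantities (totals, glass mass, four oxide percentages, yield, ignition loss) are carried from the batch weights per 536.2 g of glass in full float precision exactly as printed in the problem or the answer.
Oxide masses out of the charge:
  CaO: 127.3·0.4798 = 61.08 g
  Al2O3: 239.9·0.003000 + 123.7·0.9960 = 123.9 g
  SiO2: 46.64·0.3286 + 127.3·0.5172 + 239.9·0.9951 = 319.9 g
  ZrO2: 46.64·0.6704 = 31.27 g
LOI: 46.64·0.001000 + 127.3·0.003000 + 239.9·0.001900 + 123.7·0.004000 = 1.379 g
batch − LOI leaves glass = 537.5 − 1.379 = 536.2 g (the oxide masses sum to this)
each wt % is 100 × oxide ÷ glass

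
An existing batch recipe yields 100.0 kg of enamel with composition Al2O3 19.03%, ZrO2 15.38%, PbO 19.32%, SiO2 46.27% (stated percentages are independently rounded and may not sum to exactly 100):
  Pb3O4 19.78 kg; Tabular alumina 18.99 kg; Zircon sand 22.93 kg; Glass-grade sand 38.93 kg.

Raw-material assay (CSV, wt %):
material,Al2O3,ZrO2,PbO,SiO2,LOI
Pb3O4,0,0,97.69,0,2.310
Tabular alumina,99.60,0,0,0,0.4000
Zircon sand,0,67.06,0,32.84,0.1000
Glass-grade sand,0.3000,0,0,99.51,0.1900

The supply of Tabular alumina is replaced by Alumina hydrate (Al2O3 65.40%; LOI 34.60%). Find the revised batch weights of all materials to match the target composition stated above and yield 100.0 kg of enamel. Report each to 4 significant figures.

The working math runs at full float precision in every operation. Mid-chain values are displayed rounded off to 4 significant figures in the working; every reported number sees exactly one rounding. The derived quantities are carried using the weight values per 100.0 kg of glass at full precision (the totals, net glass mass, four oxide percentages, ignition loss, yield) as they appear in problem or answer.
Oxide mass targets, per 100.0 kg enamel:
  Al2O3: 19.03% × 100.0 = 19.03 kg
  ZrO2: 15.38% × 100.0 = 15.38 kg
  PbO: 19.32% × 100.0 = 19.32 kg
  SiO2: 46.27% × 100.0 = 46.27 kg
Verifying the oxide balance given the weights on record, at the basis given (sums match the target masses net of answer rounding effects):
  Al2O3: 28.92·0.6540 + 38.93·0.003000 = 19.03 kg (target 19.03 kg)
  ZrO2: 22.93·0.6706 = 15.38 kg (target 15.38 kg)
  PbO: 19.78·0.9769 = 19.32 kg (target 19.32 kg)
  SiO2: 22.93·0.3284 + 38.93·0.9951 = 46.27 kg (target 46.27 kg)
Auditing the glass mass value: net batch after ignition = 100.0 kg (oxide target masses add up to 100.0 kg; against the stated basis, 100.0 kg — a pure rounding effect).
Adding the batch up: Σ batch = 110.6 kg; LOI removed, Σ of batch·LOI: 10.56 kg; yield, glass over the total, = 90.45%.

Revised batch per 100.0 kg enamel:
  Pb3O4: 19.78 kg
  Alumina hydrate: 28.92 kg
  Zircon sand: 22.93 kg
  Glass-grade sand: 38.93 kg
Total batch = 110.6 kg; LOI loss = 10.56 kg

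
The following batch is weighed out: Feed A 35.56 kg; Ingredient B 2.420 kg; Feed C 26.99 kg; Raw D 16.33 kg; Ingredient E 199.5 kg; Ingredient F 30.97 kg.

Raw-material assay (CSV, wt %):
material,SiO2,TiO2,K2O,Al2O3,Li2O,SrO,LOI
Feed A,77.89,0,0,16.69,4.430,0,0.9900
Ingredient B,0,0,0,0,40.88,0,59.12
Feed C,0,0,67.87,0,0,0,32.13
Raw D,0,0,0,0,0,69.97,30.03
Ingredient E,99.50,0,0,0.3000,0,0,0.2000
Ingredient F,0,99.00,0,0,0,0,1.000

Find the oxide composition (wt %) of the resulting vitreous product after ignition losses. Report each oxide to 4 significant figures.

The intermediate values are shown, rounded to 4 significant figures, between the steps — full precision is carried at every stage; every reported figure is rounded once only — derived quantities, which include LOI, the six compositions, totals, glass mass, yield, are re-derived in full float precision, as quoted within question or answer, from the batch weights on 295.7 kg of glass.
Oxide masses out of the charge:
  SiO2: 35.56·0.7789 + 199.5·0.9950 = 226.2 kg
  TiO2: 30.97·0.9900 = 30.66 kg
  K2O: 26.99·0.6787 = 18.32 kg
  Al2O3: 35.56·0.1669 + 199.5·0.003000 = 6.533 kg
  Li2O: 35.56·0.04430 + 2.420·0.4088 = 2.565 kg
  SrO: 16.33·0.6997 = 11.43 kg
LOI: 35.56·0.009900 + 2.420·0.5912 + 26.99·0.3213 + 16.33·0.3003 + 199.5·0.002000 + 30.97·0.01000 = 16.07 kg
Resulting glass, batch − LOI: 311.8 − 16.07 = 295.7 kg (equal to the oxide-mass sum)
oxide / glass × 100 gives the wt %

Glass mass = 295.7 kg (batch 311.8 − LOI 16.07).
Composition: SiO2 76.50%, TiO2 10.37%, K2O 6.195%, Al2O3 2.209%, Li2O 0.8673%, SrO 3.864%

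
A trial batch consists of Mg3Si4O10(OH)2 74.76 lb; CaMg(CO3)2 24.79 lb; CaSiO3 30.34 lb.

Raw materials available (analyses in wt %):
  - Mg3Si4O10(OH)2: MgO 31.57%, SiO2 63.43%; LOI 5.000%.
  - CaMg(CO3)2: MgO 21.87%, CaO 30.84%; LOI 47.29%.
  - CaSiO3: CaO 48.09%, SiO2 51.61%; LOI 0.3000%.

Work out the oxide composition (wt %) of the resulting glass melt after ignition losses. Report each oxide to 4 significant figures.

Glass mass = 114.3 lb (batch 129.9 − LOI 15.55).
Composition: MgO 25.38%, CaO 19.45%, SiO2 55.17%

Working values are printed rounded off to 4 significant digits when written out; the working math runs at exact precision at every stage; every reported value takes exactly one rounding — derived quantities (totals, glass mass, LOI, the yield, the three compositions) are recomputed starting from the weights for 114.3 lb of glass at full precision, precisely as stated by either problem or answer.
Mass of each oxide from the mix:
  MgO: 74.76·0.3157 + 24.79·0.2187 = 29.02 lb
  CaO: 24.79·0.3084 + 30.34·0.4809 = 22.24 lb
  SiO2: 74.76·0.6343 + 30.34·0.5161 = 63.08 lb
LOI: 74.76·0.05000 + 24.79·0.4729 + 30.34·0.003000 = 15.55 lb
Resulting glass, batch − LOI: 129.9 − 15.55 = 114.3 lb (consistent with Σ oxide mass)
percent by weight: oxide/glass ×100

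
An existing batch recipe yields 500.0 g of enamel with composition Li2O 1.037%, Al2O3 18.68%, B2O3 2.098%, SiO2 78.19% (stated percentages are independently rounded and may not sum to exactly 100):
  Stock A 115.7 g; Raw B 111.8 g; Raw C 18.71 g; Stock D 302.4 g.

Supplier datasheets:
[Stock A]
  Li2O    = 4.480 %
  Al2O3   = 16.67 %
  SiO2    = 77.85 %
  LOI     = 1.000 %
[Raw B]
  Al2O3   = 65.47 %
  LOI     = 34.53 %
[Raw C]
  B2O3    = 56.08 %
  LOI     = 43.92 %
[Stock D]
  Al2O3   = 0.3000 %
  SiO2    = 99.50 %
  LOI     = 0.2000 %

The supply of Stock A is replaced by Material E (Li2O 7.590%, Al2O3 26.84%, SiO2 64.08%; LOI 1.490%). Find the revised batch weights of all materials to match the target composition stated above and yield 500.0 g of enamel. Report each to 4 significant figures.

The whole derivation maintains exact precision through every step. Intermediates are shown with 4-significant-figure rounding as written — each reported value sees exactly one rounding. Derived quantities, including the totals, the four compositions, LOI, yield, net glass mass, are re-derived from the batch weights for 500.0 g of glass at full float precision, precisely as stated by problem or answer.
Target masses of each oxide per 500.0 g enamel:
  Li2O: 1.037% × 500.0 = 5.185 g
  Al2O3: 18.68% × 500.0 = 93.40 g
  B2O3: 2.098% × 500.0 = 10.49 g
  SiO2: 78.19% × 500.0 = 391.0 g
Oxide-by-oxide audit per the reported batch figures, relative to the basis at hand (target by target, the sums agree exact up to rounding of places):
  Li2O: 68.31·0.07590 = 5.185 g (target 5.185 g)
  Al2O3: 68.31·0.2684 + 113.1·0.6547 + 348.9·0.003000 = 93.43 g (target 93.40 g)
  B2O3: 18.71·0.5608 = 10.49 g (target 10.49 g)
  SiO2: 68.31·0.6408 + 348.9·0.9950 = 390.9 g (target 391.0 g)
Auditing the glass mass value: Σ batch − LOI loss = 500.0 g (oxide target masses add up to 500.0 g; stated basis 500.0 g — differing by rounding only).
Batch grand total — Σ batch = 549.0 g; the LOI term Σ batch·LOI equals 48.99 g; yield, glass over the total, = 91.08%.

Revised batch per 500.0 g enamel:
  Material E: 68.31 g
  Raw B: 113.1 g
  Raw C: 18.71 g
  Stock D: 348.9 g
Total batch = 549.0 g; LOI loss = 48.99 g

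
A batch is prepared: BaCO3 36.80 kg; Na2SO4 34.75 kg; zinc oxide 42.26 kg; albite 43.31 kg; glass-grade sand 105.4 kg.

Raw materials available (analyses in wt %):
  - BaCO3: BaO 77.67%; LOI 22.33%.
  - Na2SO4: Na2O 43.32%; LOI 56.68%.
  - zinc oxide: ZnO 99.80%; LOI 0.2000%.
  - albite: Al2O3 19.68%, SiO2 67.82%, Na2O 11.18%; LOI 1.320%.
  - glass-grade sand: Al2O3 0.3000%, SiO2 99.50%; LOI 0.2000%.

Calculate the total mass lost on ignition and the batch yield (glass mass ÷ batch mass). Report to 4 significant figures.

LOI loss = 28.78 kg; glass = 233.7 kg; yield = 89.04%

All arithmetic carries full precision at each step; mid-chain values are printed rounded to 4 significant figures on the page; every reported value takes exactly one rounding. Derived quantities, which include the yield, the five compositions, net glass mass, LOI, the totals, are recomputed in full precision, as quoted within the question or the answer, from the weighed amounts per 233.7 kg of glass.
LOI of each material in turn:
  BaCO3: 36.80 × 0.2233 = 8.217 kg
  Na2SO4: 34.75 × 0.5668 = 19.70 kg
  zinc oxide: 42.26 × 0.002000 = 0.08452 kg
  albite: 43.31 × 0.01320 = 0.5717 kg
  glass-grade sand: 105.4 × 0.002000 = 0.2108 kg
Total LOI = 28.78 kg
Glass = batch − LOI = 262.5 − 28.78 = 233.7 kg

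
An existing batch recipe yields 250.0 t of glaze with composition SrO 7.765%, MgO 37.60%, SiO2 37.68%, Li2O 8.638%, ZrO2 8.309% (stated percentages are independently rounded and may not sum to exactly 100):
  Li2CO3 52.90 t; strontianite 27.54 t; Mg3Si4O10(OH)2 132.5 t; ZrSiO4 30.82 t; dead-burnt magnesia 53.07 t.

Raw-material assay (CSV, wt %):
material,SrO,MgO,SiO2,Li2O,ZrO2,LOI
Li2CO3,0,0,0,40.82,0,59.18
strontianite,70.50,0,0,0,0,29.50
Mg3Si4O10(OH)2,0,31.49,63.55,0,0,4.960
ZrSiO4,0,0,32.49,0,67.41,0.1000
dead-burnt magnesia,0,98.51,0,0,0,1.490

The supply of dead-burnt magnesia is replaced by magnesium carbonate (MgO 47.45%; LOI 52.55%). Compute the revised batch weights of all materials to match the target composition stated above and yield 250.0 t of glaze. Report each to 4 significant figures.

Revised batch per 250.0 t glaze:
  Li2CO3: 52.90 t
  strontianite: 27.54 t
  Mg3Si4O10(OH)2: 132.5 t
  ZrSiO4: 30.82 t
  magnesium carbonate: 110.2 t
Total batch = 354.0 t; LOI loss = 103.9 t

The working math maintains full precision at every stage — in-progress results are shown (rounded to 4 significant digits) on the page. Exactly one rounding is applied to each reported result. The derived quantities (the totals, ignition loss, glass mass, the yield, the five compositions) are recomputed from the weighed amounts on 250.0 t of glass at exact precision, as quoted within the problem or the answer.
Target oxide masses per 250.0 t glaze:
  SrO: 7.765% × 250.0 = 19.41 t
  MgO: 37.60% × 250.0 = 94.00 t
  SiO2: 37.68% × 250.0 = 94.20 t
  Li2O: 8.638% × 250.0 = 21.60 t
  ZrO2: 8.309% × 250.0 = 20.77 t
Checking each oxide sum on the weights just shown, relative to the basis at hand (delivered sums recover each target within answer rounding):
  SrO: 27.54·0.7050 = 19.42 t (target 19.41 t)
  MgO: 132.5·0.3149 + 110.2·0.4745 = 94.01 t (target 94.00 t)
  SiO2: 132.5·0.6355 + 30.82·0.3249 = 94.22 t (target 94.20 t)
  Li2O: 52.90·0.4082 = 21.59 t (target 21.60 t)
  ZrO2: 30.82·0.6741 = 20.78 t (target 20.77 t)
Glass mass check: batch Σ − ignition loss = 250.0 t (per-oxide target masses sum to 250.0 t; the stated basis being 250.0 t — a pure rounding effect).
Batch total: Σ batch = 354.0 t; the LOI term Σ batch·LOI equals 103.9 t; as yield: glass ÷ batch → 70.63%.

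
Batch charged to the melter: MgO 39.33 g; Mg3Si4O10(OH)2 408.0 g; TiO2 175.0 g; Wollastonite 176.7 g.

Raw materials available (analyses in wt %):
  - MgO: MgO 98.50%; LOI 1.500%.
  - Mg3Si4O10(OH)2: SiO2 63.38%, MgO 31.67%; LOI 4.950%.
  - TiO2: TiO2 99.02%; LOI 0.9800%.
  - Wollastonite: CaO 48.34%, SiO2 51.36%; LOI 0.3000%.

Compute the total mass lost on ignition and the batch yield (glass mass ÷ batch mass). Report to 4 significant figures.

LOI loss = 23.03 g; glass = 776.0 g; yield = 97.12%

All arithmetic runs at exact precision from start to finish; rounding to four significant figures extends to every mid-chain value as displayed — each reported value takes exactly one rounding — derived quantities are computed at full float precision (ignition loss, glass mass, the yield, four oxide percentages, totals) starting from the weights per 776.0 g of glass as written in problem or answer.
Ignition loss by material:
  MgO: 39.33 × 0.01500 = 0.5899 g
  Mg3Si4O10(OH)2: 408.0 × 0.04950 = 20.20 g
  TiO2: 175.0 × 0.009800 = 1.715 g
  Wollastonite: 176.7 × 0.003000 = 0.5301 g
Total LOI = 23.03 g
Glass = batch − LOI = 799.0 − 23.03 = 776.0 g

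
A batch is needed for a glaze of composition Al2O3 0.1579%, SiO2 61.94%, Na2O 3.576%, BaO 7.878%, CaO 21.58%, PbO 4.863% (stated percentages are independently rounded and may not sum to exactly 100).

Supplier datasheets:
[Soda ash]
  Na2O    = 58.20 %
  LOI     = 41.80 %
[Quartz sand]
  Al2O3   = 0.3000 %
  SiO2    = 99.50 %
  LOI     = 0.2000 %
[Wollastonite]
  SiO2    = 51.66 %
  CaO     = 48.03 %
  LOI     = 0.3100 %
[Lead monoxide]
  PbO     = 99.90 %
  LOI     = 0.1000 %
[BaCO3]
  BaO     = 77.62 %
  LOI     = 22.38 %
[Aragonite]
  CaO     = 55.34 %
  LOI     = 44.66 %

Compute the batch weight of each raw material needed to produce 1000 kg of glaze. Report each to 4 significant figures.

Batch per 1000 kg glaze:
  Soda ash: 61.44 kg
  Quartz sand: 526.3 kg
  Wollastonite: 185.2 kg
  Lead monoxide: 48.68 kg
  BaCO3: 101.5 kg
  Aragonite: 229.2 kg
Total batch = 1152 kg; LOI loss = 152.4 kg; yield = 86.77%

Exact precision is maintained throughout — values along the way are shown, with 4-significant-digit rounding, on the page; exactly one rounding lands on every reported result; the derived quantities, which include glass mass, the totals, yield, LOI, the six compositions, are rebuilt at full precision, as given in the question or the answer, starting from the weights on 1000 kg of glass.
The oxide mass targets at 1000 kg glaze:
  Al2O3: 0.1579% × 1000 = 1.579 kg
  SiO2: 61.94% × 1000 = 619.4 kg
  Na2O: 3.576% × 1000 = 35.76 kg
  BaO: 7.878% × 1000 = 78.78 kg
  CaO: 21.58% × 1000 = 215.8 kg
  PbO: 4.863% × 1000 = 48.63 kg
Sums-versus-targets review applying the batch weights above, under the basis named above (each sum matches its target mass net of answer rounding effects):
  Al2O3: 526.3·0.003000 = 1.579 kg (target 1.579 kg)
  SiO2: 526.3·0.9950 + 185.2·0.5166 = 619.3 kg (target 619.4 kg)
  Na2O: 61.44·0.5820 = 35.76 kg (target 35.76 kg)
  BaO: 101.5·0.7762 = 78.78 kg (target 78.78 kg)
  CaO: 185.2·0.4803 + 229.2·0.5534 = 215.8 kg (target 215.8 kg)
  PbO: 48.68·0.9990 = 48.63 kg (target 48.63 kg)
Mass balance on the glass: whole batch net of LOI = 999.9 kg (oxide target masses add up to 999.9 kg; against the stated basis, 1000 kg — deltas are rounding alone).
Adding the batch up: Σ batch = 1152 kg; Σ batch·LOI gives LOI loss = 152.4 kg; glass ÷ batch gives a yield of 86.77%.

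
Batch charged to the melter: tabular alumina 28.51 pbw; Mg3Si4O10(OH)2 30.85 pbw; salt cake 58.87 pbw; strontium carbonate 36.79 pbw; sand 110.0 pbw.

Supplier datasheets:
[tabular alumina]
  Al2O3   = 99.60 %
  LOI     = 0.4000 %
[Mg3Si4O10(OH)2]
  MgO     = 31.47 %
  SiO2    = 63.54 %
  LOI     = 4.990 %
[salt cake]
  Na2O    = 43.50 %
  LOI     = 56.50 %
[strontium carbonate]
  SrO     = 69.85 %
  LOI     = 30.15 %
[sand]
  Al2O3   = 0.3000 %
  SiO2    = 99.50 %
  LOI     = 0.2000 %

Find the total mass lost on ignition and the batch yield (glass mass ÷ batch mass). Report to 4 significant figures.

Full float precision is kept throughout. Mid-chain values appear (rounded to 4 significant digits) alongside each step — each reported value is rounded once only; the derived quantities (totals, yield, net glass mass, ignition loss, the five compositions) are rebuilt from the batch weights on 218.8 pbw of glass at exact precision precisely as stated by question or answer.
Each material's LOI contribution:
  tabular alumina: 28.51 × 0.004000 = 0.1140 pbw
  Mg3Si4O10(OH)2: 30.85 × 0.04990 = 1.539 pbw
  salt cake: 58.87 × 0.5650 = 33.26 pbw
  strontium carbonate: 36.79 × 0.3015 = 11.09 pbw
  sand: 110.0 × 0.002000 = 0.2200 pbw
Total LOI = 46.23 pbw
Glass = batch − LOI = 265.0 − 46.23 = 218.8 pbw

LOI loss = 46.23 pbw; glass = 218.8 pbw; yield = 82.56%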